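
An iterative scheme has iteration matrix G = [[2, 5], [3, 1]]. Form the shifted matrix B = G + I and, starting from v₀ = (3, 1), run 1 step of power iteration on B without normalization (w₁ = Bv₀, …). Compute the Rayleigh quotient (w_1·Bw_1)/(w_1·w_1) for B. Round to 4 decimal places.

6.5047

B = G + I has rows (3, 5); (3, 2)
w1 = Bv₀ = (14, 11)
Bw1 = (97, 64)
w1·Bw1 = 2062; w1·w1 = 317; μ ≈ 2062/317 = 6.5047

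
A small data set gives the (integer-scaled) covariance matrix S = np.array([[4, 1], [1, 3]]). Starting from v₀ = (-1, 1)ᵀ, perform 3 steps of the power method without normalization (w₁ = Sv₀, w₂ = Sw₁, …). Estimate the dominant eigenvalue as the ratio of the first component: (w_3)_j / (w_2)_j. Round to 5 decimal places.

w1 = Sv₀ = (4·(-1) + 1·1; 1·(-1) + 3·1) = (-3, 2)
w2 = Sw1 = (4·(-3) + 1·2; 1·(-3) + 3·2) = (-10, 3)
w3 = Sw2 = (-37, -1)
Ratio at component: -37 / -10 = 3.70000

3.70000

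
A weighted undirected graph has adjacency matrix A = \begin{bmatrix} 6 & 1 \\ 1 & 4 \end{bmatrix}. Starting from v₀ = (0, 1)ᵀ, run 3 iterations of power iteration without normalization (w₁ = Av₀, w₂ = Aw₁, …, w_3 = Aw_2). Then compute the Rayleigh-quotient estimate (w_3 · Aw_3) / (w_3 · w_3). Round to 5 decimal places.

w1 = Av₀ = (6·0 + 1·1; 1·0 + 4·1) = (1, 4)
w2 = Aw1 = (6·1 + 1·4; 1·1 + 4·4) = (10, 17)
w3 = Aw2 = (77, 78)
Aw3 = (540, 389)
w3·Aw3 = 77·540 + 78·389 = 71922; w3·w3 = 77·77 + 78·78 = 12013
λ ≈ 71922/12013 = 5.98701

5.98701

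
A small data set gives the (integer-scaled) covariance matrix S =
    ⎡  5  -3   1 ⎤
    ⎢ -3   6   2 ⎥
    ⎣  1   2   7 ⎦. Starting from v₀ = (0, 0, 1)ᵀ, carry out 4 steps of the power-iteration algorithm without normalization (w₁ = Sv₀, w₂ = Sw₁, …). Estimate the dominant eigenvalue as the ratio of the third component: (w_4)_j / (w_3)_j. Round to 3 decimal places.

w1 = Sv₀ = (1, 2, 7)
w2 = Sw1 = (6, 23, 54)
w3 = Sw2 = (15, 228, 430)
w4 = Sw3 = (-179, 2183, 3481)
Ratio at component: 3481 / 430 = 8.095

8.095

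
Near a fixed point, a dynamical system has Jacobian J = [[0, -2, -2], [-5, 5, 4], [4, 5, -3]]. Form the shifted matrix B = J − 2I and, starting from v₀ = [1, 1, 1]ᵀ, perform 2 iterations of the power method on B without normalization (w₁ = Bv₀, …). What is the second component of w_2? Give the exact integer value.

B = J − 2I has rows (-2, -2, -2); (-5, 3, 4); (4, 5, -5)
w1 = Bv₀ = ((-2)·1 + (-2)·1 + (-2)·1; (-5)·1 + 3·1 + 4·1; 4·1 + 5·1 + (-5)·1) = (-6, 2, 4)
w2 = Bw1 = ((-2)·(-6) + (-2)·2 + (-2)·4; (-5)·(-6) + 3·2 + 4·4; 4·(-6) + 5·2 + (-5)·4) = (0, 52, -34)
Requested component of w2: 52

52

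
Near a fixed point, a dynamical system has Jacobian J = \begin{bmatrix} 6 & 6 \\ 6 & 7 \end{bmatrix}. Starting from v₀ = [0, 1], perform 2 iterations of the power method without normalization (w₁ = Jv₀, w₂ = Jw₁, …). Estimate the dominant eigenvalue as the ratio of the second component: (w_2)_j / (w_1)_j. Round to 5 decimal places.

12.14286

w1 = Jv₀ = (6·0 + 6·1; 6·0 + 7·1) = (6, 7)
w2 = Jw1 = (6·6 + 6·7; 6·6 + 7·7) = (78, 85)
Ratio at component: 85 / 7 = 12.14286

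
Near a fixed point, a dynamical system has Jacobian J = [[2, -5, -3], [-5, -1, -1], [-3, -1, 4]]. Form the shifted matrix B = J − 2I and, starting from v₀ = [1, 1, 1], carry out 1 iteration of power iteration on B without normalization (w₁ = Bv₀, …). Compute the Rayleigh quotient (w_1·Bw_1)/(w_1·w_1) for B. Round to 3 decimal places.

μ ≈ -7.295

B = J − 2I has rows (0, -5, -3); (-5, -3, -1); (-3, -1, 2)
w1 = Bv₀ = (-8, -9, -2)
Bw1 = (51, 69, 29)
w1·Bw1 = -1087; w1·w1 = 149; μ ≈ -1087/149 = -7.295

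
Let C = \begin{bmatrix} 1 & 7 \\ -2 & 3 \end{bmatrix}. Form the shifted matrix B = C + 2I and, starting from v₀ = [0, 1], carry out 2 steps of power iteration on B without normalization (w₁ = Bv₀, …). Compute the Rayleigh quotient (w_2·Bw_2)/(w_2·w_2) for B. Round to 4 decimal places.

B = C + 2I has rows (3, 7); (-2, 5)
w1 = Bv₀ = (3·0 + 7·1; (-2)·0 + 5·1) = (7, 5)
w2 = Bw1 = (3·7 + 7·5; (-2)·7 + 5·5) = (56, 11)
Bw2 = (245, -57)
w2·Bw2 = 13093; w2·w2 = 3257; μ ≈ 13093/3257 = 4.0200

μ ≈ 4.0200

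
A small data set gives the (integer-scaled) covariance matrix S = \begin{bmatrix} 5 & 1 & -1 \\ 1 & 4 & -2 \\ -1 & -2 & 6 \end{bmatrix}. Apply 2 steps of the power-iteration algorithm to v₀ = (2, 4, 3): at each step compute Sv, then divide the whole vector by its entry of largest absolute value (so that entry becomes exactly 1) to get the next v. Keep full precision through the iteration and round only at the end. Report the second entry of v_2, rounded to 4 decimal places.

0.7288

Sv0 = (11.00000, 12.00000, 8.00000); divide by 12.00000 → v1 = (0.91667, 1.00000, 0.66667)
Sv1 = (4.91667, 3.58333, 1.08333); divide by 4.91667 → v2 = (1.00000, 0.72881, 0.22034)
Requested entry of v2: 43/59 = 0.7288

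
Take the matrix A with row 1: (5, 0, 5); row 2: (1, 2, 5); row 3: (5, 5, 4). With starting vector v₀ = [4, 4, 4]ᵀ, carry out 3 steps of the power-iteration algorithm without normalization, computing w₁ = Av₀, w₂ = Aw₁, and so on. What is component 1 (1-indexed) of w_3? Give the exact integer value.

w1 = Av₀ = (40, 32, 56)
w2 = Aw1 = (480, 384, 584)
w3 = Aw2 = (5320, 4168, 6656)
The requested component of w3 is 5320.

5320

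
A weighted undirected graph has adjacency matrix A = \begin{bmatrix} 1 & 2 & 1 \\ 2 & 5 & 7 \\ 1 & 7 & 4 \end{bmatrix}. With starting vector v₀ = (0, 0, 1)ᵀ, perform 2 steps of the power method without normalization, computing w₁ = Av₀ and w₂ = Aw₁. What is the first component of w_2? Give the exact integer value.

19

w1 = Av₀ = (1, 7, 4)
w2 = Aw1 = (19, 65, 66)
The requested component of w2 is 19.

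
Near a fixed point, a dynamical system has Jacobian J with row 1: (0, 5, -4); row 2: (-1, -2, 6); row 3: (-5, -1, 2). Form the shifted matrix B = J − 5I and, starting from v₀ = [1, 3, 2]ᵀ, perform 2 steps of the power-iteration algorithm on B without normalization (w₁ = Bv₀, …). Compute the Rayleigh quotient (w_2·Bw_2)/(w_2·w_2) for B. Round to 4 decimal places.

B = J − 5I has rows (-5, 5, -4); (-1, -7, 6); (-5, -1, -3)
w1 = Bv₀ = ((-5)·1 + 5·3 + (-4)·2; (-1)·1 + (-7)·3 + 6·2; (-5)·1 + (-1)·3 + (-3)·2) = (2, -10, -14)
w2 = Bw1 = ((-5)·2 + 5·(-10) + (-4)·(-14); (-1)·2 + (-7)·(-10) + 6·(-14); (-5)·2 + (-1)·(-10) + (-3)·(-14)) = (-4, -16, 42)
Bw2 = (-228, 368, -90)
w2·Bw2 = -8756; w2·w2 = 2036; μ ≈ -8756/2036 = -4.3006

-4.3006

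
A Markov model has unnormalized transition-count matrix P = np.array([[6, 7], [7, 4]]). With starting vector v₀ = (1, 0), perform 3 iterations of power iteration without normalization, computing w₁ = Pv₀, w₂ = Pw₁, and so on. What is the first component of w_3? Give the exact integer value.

1000

w1 = Pv₀ = (6, 7)
w2 = Pw1 = (85, 70)
w3 = Pw2 = (1000, 875)
The requested component of w3 is 1000.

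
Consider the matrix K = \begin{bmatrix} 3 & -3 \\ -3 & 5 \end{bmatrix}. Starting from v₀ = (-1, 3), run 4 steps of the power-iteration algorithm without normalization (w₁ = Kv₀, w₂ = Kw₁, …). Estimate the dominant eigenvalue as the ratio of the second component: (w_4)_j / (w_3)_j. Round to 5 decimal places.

w1 = Kv₀ = (3·(-1) + (-3)·3; (-3)·(-1) + 5·3) = (-12, 18)
w2 = Kw1 = (3·(-12) + (-3)·18; (-3)·(-12) + 5·18) = (-90, 126)
w3 = Kw2 = (-648, 900)
w4 = Kw3 = (-4644, 6444)
Ratio at component: 6444 / 900 = 7.16000

λ ≈ 7.16000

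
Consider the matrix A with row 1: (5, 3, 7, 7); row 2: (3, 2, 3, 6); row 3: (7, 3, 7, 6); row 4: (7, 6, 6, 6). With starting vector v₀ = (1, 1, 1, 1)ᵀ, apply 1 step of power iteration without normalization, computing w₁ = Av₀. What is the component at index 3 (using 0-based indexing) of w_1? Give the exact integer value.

25

w1 = Av₀ = (5·1 + 3·1 + 7·1 + 7·1; 3·1 + 2·1 + 3·1 + 6·1; 7·1 + 3·1 + 7·1 + 6·1; 7·1 + 6·1 + 6·1 + 6·1) = (22, 14, 23, 25)
The requested component of w1 is 25.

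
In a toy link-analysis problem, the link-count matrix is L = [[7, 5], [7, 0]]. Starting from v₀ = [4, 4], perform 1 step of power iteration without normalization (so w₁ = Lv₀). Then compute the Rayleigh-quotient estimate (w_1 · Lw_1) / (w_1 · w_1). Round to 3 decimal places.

10.446

w1 = Lv₀ = (48, 28)
Lw1 = (476, 336)
w1·Lw1 = 48·476 + 28·336 = 32256; w1·w1 = 48·48 + 28·28 = 3088
λ ≈ 32256/3088 = 10.446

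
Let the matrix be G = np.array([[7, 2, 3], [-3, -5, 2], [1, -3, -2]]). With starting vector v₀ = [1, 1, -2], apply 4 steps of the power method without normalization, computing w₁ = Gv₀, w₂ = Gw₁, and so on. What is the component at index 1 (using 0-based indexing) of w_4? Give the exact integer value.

-102

w1 = Gv₀ = (7·1 + 2·1 + 3·(-2); (-3)·1 + (-5)·1 + 2·(-2); 1·1 + (-3)·1 + (-2)·(-2)) = (3, -12, 2)
w2 = Gw1 = (7·3 + 2·(-12) + 3·2; (-3)·3 + (-5)·(-12) + 2·2; 1·3 + (-3)·(-12) + (-2)·2) = (3, 55, 35)
w3 = Gw2 = (236, -214, -232)
w4 = Gw3 = (528, -102, 1342)
The requested component of w4 is -102.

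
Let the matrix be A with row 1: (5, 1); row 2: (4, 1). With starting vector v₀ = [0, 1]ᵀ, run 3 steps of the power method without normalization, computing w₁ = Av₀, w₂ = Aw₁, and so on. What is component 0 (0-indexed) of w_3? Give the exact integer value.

35

w1 = Av₀ = (5·0 + 1·1; 4·0 + 1·1) = (1, 1)
w2 = Aw1 = (5·1 + 1·1; 4·1 + 1·1) = (6, 5)
w3 = Aw2 = (35, 29)
The requested component of w3 is 35.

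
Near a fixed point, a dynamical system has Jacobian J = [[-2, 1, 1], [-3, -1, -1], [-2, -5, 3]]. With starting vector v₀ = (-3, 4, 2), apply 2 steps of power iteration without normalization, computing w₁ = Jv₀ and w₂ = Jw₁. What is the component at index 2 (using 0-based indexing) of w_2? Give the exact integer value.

-63

w1 = Jv₀ = (12, 3, -8)
w2 = Jw1 = (-29, -31, -63)
The requested component of w2 is -63.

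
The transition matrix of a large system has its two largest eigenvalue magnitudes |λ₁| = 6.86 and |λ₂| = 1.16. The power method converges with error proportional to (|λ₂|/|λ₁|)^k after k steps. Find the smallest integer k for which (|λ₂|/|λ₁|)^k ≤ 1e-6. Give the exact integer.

8

|λ₂/λ₁| = 1.16/6.86 = 0.16910
Need k ≥ ln(1e-6) / ln(0.16910) = -13.8155 / -1.7773 ≈ 7.773
Smallest integer k satisfying the bound: 8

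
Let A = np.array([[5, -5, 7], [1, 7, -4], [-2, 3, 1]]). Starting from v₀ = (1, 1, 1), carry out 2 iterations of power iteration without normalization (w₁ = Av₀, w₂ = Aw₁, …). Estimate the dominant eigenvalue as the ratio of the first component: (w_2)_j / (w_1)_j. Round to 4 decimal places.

λ ≈ 4.1429

w1 = Av₀ = (5·1 + (-5)·1 + 7·1; 1·1 + 7·1 + (-4)·1; (-2)·1 + 3·1 + 1·1) = (7, 4, 2)
w2 = Aw1 = (5·7 + (-5)·4 + 7·2; 1·7 + 7·4 + (-4)·2; (-2)·7 + 3·4 + 1·2) = (29, 27, 0)
Ratio at component: 29 / 7 = 4.1429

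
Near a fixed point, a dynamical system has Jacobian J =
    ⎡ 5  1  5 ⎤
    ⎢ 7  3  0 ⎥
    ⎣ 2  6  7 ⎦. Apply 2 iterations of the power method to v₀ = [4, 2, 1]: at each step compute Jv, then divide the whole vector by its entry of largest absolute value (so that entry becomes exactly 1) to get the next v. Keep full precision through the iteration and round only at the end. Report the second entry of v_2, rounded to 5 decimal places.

Jv0 = (27.000000, 34.000000, 27.000000); divide by 34.000000 → v1 = (0.794118, 1.000000, 0.794118)
Jv1 = (8.941176, 8.558824, 13.147059); divide by 13.147059 → v2 = (0.680089, 0.651007, 1.000000)
Requested entry of v2: 291/447 = 0.65101

0.65101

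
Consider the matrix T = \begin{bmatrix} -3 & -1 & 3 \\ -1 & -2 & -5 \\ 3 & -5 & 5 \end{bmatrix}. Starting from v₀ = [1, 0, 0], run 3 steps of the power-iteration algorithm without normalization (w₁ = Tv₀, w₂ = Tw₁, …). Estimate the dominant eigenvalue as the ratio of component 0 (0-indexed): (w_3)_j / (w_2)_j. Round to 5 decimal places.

-0.73684

w1 = Tv₀ = (-3, -1, 3)
w2 = Tw1 = (19, -10, 11)
w3 = Tw2 = (-14, -54, 162)
Ratio at component: -14 / 19 = -0.73684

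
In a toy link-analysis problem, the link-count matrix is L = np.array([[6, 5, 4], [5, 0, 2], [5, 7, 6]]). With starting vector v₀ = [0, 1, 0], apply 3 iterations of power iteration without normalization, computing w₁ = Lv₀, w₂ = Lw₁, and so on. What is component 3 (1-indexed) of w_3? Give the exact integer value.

w1 = Lv₀ = (6·0 + 5·1 + 4·0; 5·0 + 0·1 + 2·0; 5·0 + 7·1 + 6·0) = (5, 0, 7)
w2 = Lw1 = (6·5 + 5·0 + 4·7; 5·5 + 0·0 + 2·7; 5·5 + 7·0 + 6·7) = (58, 39, 67)
w3 = Lw2 = (811, 424, 965)
The requested component of w3 is 965.

965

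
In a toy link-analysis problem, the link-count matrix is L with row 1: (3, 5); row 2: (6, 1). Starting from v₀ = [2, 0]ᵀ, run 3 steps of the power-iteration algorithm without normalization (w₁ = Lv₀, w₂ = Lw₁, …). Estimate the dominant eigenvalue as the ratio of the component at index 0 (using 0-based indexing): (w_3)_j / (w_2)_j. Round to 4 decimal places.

w1 = Lv₀ = (3·2 + 5·0; 6·2 + 1·0) = (6, 12)
w2 = Lw1 = (3·6 + 5·12; 6·6 + 1·12) = (78, 48)
w3 = Lw2 = (474, 516)
Ratio at component: 474 / 78 = 6.0769

λ ≈ 6.0769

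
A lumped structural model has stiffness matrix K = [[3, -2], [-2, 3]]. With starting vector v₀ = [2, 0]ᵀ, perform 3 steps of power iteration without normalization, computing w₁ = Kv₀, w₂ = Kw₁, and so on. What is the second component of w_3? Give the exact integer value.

-124

w1 = Kv₀ = (6, -4)
w2 = Kw1 = (26, -24)
w3 = Kw2 = (126, -124)
The requested component of w3 is -124.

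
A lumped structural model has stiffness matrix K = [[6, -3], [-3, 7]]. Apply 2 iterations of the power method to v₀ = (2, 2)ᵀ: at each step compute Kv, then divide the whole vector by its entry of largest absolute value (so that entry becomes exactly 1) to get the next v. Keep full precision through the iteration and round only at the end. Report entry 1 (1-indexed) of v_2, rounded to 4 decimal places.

Kv0 = (6.00000, 8.00000); divide by 8.00000 → v1 = (0.75000, 1.00000)
Kv1 = (1.50000, 4.75000); divide by 4.75000 → v2 = (0.31579, 1.00000)
Requested entry of v2: 12/38 = 0.3158

0.3158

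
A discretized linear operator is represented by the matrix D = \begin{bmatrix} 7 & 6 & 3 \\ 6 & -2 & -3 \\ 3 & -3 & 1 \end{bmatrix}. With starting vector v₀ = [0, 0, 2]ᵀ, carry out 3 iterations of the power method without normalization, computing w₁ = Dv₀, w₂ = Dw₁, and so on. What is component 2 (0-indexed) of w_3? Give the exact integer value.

w1 = Dv₀ = (7·0 + 6·0 + 3·2; 6·0 + (-2)·0 + (-3)·2; 3·0 + (-3)·0 + 1·2) = (6, -6, 2)
w2 = Dw1 = (7·6 + 6·(-6) + 3·2; 6·6 + (-2)·(-6) + (-3)·2; 3·6 + (-3)·(-6) + 1·2) = (12, 42, 38)
w3 = Dw2 = (450, -126, -52)
The requested component of w3 is -52.

-52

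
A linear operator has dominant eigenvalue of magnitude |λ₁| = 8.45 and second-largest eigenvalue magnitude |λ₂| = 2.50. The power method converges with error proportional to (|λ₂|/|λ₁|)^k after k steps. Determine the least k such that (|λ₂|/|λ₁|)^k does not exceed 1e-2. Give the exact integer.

4

|λ₂/λ₁| = 2.50/8.45 = 0.29586
Need k ≥ ln(1e-2) / ln(0.29586) = -4.6052 / -1.2179 ≈ 3.781
Smallest integer k satisfying the bound: 4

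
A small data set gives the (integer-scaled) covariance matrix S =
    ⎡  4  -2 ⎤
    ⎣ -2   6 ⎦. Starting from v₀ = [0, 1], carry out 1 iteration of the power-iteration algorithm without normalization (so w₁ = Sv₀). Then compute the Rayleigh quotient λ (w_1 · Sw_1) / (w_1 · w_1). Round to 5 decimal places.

7.00000

w1 = Sv₀ = (4·0 + (-2)·1; (-2)·0 + 6·1) = (-2, 6)
Sw1 = (-20, 40)
w1·Sw1 = (-2)·(-20) + 6·40 = 280; w1·w1 = (-2)·(-2) + 6·6 = 40
λ ≈ 280/40 = 7.00000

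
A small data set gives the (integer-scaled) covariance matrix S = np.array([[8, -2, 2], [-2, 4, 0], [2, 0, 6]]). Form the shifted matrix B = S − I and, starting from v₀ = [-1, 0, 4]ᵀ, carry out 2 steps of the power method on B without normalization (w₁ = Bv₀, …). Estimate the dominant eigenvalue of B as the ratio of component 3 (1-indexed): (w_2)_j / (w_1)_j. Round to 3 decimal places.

B = S − I has rows (7, -2, 2); (-2, 3, 0); (2, 0, 5)
w1 = Bv₀ = (1, 2, 18)
w2 = Bw1 = (39, 4, 92)
Ratio: 92/18 = 5.111

μ ≈ 5.111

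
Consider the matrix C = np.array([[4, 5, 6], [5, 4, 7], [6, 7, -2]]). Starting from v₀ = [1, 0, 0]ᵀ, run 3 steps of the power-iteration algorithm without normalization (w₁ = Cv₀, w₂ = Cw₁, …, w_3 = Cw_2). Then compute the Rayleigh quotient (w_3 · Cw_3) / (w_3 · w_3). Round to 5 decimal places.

14.13805

w1 = Cv₀ = (4·1 + 5·0 + 6·0; 5·1 + 4·0 + 7·0; 6·1 + 7·0 + (-2)·0) = (4, 5, 6)
w2 = Cw1 = (4·4 + 5·5 + 6·6; 5·4 + 4·5 + 7·6; 6·4 + 7·5 + (-2)·6) = (77, 82, 47)
w3 = Cw2 = (1000, 1042, 942)
Cw3 = (14862, 15762, 11410)
w3·Cw3 = 1000·14862 + 1042·15762 + 942·11410 = 42034224; w3·w3 = 1000·1000 + 1042·1042 + 942·942 = 2973128
λ ≈ 42034224/2973128 = 14.13805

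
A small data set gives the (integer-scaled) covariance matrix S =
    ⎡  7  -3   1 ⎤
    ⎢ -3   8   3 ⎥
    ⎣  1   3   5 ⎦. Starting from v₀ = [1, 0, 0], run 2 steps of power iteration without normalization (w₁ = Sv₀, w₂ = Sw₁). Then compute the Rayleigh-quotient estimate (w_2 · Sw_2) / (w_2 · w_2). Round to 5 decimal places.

10.08565

w1 = Sv₀ = (7·1 + (-3)·0 + 1·0; (-3)·1 + 8·0 + 3·0; 1·1 + 3·0 + 5·0) = (7, -3, 1)
w2 = Sw1 = (7·7 + (-3)·(-3) + 1·1; (-3)·7 + 8·(-3) + 3·1; 1·7 + 3·(-3) + 5·1) = (59, -42, 3)
Sw2 = (542, -504, -52)
w2·Sw2 = 59·542 + (-42)·(-504) + 3·(-52) = 52990; w2·w2 = 59·59 + (-42)·(-42) + 3·3 = 5254
λ ≈ 52990/5254 = 10.08565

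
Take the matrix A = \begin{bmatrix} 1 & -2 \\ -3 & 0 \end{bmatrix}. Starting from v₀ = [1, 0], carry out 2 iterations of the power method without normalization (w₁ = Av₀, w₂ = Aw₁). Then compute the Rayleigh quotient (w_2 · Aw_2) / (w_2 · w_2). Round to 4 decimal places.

w1 = Av₀ = (1, -3)
w2 = Aw1 = (7, -3)
Aw2 = (13, -21)
w2·Aw2 = 7·13 + (-3)·(-21) = 154; w2·w2 = 7·7 + (-3)·(-3) = 58
λ ≈ 154/58 = 2.6552

2.6552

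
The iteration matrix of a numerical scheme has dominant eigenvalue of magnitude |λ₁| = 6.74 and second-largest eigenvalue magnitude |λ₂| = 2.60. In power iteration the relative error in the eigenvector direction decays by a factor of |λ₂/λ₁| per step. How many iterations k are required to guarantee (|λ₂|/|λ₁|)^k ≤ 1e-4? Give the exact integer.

|λ₂/λ₁| = 2.60/6.74 = 0.38576
Need k ≥ ln(1e-4) / ln(0.38576) = -9.2103 / -0.9525 ≈ 9.669
Smallest integer k satisfying the bound: 10

10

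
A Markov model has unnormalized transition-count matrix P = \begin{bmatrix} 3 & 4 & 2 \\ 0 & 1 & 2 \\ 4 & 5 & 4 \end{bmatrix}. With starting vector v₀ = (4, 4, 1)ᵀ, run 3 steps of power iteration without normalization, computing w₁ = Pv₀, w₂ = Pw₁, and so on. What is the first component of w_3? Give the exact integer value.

w1 = Pv₀ = (3·4 + 4·4 + 2·1; 0·4 + 1·4 + 2·1; 4·4 + 5·4 + 4·1) = (30, 6, 40)
w2 = Pw1 = (3·30 + 4·6 + 2·40; 0·30 + 1·6 + 2·40; 4·30 + 5·6 + 4·40) = (194, 86, 310)
w3 = Pw2 = (1546, 706, 2446)
The requested component of w3 is 1546.

1546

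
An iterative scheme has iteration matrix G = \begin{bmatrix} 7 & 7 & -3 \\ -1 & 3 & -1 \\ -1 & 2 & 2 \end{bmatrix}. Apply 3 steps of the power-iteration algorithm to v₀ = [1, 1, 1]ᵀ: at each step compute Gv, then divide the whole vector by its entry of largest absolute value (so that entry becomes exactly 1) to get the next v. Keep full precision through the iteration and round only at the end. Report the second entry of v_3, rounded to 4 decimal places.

-0.2298

Gv0 = (11.00000, 1.00000, 3.00000); divide by 11.00000 → v1 = (1.00000, 0.09091, 0.27273)
Gv1 = (6.81818, -1.00000, -0.27273); divide by 6.81818 → v2 = (1.00000, -0.14667, -0.04000)
Gv2 = (6.09333, -1.40000, -1.37333); divide by 6.09333 → v3 = (1.00000, -0.22976, -0.22538)
Requested entry of v3: -105/457 = -0.2298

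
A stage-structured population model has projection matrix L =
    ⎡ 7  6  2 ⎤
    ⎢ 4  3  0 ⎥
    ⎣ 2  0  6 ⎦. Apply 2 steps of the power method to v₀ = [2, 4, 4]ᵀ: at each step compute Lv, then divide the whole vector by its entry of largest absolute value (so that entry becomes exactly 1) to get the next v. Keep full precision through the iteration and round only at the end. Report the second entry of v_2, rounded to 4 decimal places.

Lv0 = (46.00000, 20.00000, 28.00000); divide by 46.00000 → v1 = (1.00000, 0.43478, 0.60870)
Lv1 = (10.82609, 5.30435, 5.65217); divide by 10.82609 → v2 = (1.00000, 0.48996, 0.52209)
Requested entry of v2: 244/498 = 0.4900

0.4900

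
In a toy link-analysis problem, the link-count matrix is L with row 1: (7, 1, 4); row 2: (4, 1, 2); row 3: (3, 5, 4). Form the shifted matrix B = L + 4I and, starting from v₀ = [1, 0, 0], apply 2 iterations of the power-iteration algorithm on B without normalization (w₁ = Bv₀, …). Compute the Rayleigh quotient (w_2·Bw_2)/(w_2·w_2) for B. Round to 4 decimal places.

B = L + 4I has rows (11, 1, 4); (4, 5, 2); (3, 5, 8)
w1 = Bv₀ = (11, 4, 3)
w2 = Bw1 = (137, 70, 77)
Bw2 = (1885, 1052, 1377)
w2·Bw2 = 437914; w2·w2 = 29598; μ ≈ 437914/29598 = 14.7954

14.7954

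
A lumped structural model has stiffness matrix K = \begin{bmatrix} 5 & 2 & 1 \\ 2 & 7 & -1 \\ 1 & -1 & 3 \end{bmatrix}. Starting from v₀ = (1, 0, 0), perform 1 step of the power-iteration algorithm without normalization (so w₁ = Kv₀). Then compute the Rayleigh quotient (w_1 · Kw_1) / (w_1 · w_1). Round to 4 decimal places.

λ ≈ 6.7333

w1 = Kv₀ = (5·1 + 2·0 + 1·0; 2·1 + 7·0 + (-1)·0; 1·1 + (-1)·0 + 3·0) = (5, 2, 1)
Kw1 = (30, 23, 6)
w1·Kw1 = 5·30 + 2·23 + 1·6 = 202; w1·w1 = 5·5 + 2·2 + 1·1 = 30
λ ≈ 202/30 = 6.7333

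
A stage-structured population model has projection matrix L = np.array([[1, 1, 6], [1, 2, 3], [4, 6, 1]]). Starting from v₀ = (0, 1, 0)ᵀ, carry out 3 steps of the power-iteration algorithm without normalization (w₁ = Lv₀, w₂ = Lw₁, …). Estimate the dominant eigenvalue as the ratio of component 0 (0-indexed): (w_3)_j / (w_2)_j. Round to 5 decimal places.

λ ≈ 4.97436

w1 = Lv₀ = (1·0 + 1·1 + 6·0; 1·0 + 2·1 + 3·0; 4·0 + 6·1 + 1·0) = (1, 2, 6)
w2 = Lw1 = (1·1 + 1·2 + 6·6; 1·1 + 2·2 + 3·6; 4·1 + 6·2 + 1·6) = (39, 23, 22)
w3 = Lw2 = (194, 151, 316)
Ratio at component: 194 / 39 = 4.97436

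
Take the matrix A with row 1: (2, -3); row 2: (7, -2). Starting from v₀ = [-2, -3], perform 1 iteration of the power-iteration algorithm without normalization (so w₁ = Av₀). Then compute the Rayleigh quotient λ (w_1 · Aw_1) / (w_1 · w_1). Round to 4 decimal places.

λ ≈ -2.6742

w1 = Av₀ = (5, -8)
Aw1 = (34, 51)
w1·Aw1 = 5·34 + (-8)·51 = -238; w1·w1 = 5·5 + (-8)·(-8) = 89
λ ≈ -238/89 = -2.6742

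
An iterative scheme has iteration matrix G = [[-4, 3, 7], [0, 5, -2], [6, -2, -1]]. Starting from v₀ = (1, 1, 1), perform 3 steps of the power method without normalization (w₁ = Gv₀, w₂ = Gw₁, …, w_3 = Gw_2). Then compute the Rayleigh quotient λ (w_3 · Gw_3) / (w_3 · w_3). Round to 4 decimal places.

-4.7292

w1 = Gv₀ = ((-4)·1 + 3·1 + 7·1; 0·1 + 5·1 + (-2)·1; 6·1 + (-2)·1 + (-1)·1) = (6, 3, 3)
w2 = Gw1 = ((-4)·6 + 3·3 + 7·3; 0·6 + 5·3 + (-2)·3; 6·6 + (-2)·3 + (-1)·3) = (6, 9, 27)
w3 = Gw2 = (192, -9, -9)
Gw3 = (-858, -27, 1179)
w3·Gw3 = 192·(-858) + (-9)·(-27) + (-9)·1179 = -175104; w3·w3 = 192·192 + (-9)·(-9) + (-9)·(-9) = 37026
λ ≈ -175104/37026 = -4.7292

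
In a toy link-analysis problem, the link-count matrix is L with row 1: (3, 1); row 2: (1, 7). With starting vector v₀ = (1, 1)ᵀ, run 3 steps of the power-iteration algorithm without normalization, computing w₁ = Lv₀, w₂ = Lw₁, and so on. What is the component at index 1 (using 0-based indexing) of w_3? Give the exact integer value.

w1 = Lv₀ = (3·1 + 1·1; 1·1 + 7·1) = (4, 8)
w2 = Lw1 = (3·4 + 1·8; 1·4 + 7·8) = (20, 60)
w3 = Lw2 = (120, 440)
The requested component of w3 is 440.

440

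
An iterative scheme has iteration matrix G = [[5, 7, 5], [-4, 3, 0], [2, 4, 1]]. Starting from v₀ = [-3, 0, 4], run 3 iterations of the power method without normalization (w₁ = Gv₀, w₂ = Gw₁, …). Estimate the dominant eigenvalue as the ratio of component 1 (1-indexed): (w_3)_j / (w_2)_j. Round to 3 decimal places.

8.960

w1 = Gv₀ = (5·(-3) + 7·0 + 5·4; (-4)·(-3) + 3·0 + 0·4; 2·(-3) + 4·0 + 1·4) = (5, 12, -2)
w2 = Gw1 = (5·5 + 7·12 + 5·(-2); (-4)·5 + 3·12 + 0·(-2); 2·5 + 4·12 + 1·(-2)) = (99, 16, 56)
w3 = Gw2 = (887, -348, 318)
Ratio at component: 887 / 99 = 8.960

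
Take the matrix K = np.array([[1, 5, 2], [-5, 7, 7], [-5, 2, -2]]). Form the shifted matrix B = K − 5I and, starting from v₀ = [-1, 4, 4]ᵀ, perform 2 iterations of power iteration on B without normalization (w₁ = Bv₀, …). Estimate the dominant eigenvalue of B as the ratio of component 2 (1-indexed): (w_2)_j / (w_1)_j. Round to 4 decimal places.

μ ≈ -4.4634

B = K − 5I has rows (-4, 5, 2); (-5, 2, 7); (-5, 2, -7)
w1 = Bv₀ = ((-4)·(-1) + 5·4 + 2·4; (-5)·(-1) + 2·4 + 7·4; (-5)·(-1) + 2·4 + (-7)·4) = (32, 41, -15)
w2 = Bw1 = ((-4)·32 + 5·41 + 2·(-15); (-5)·32 + 2·41 + 7·(-15); (-5)·32 + 2·41 + (-7)·(-15)) = (47, -183, 27)
Ratio: -183/41 = -4.4634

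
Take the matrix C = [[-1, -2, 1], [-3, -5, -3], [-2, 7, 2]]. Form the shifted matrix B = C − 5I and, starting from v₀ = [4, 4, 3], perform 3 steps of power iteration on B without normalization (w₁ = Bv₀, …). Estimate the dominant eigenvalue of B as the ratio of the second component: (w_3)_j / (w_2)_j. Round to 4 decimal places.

B = C − 5I has rows (-6, -2, 1); (-3, -10, -3); (-2, 7, -3)
w1 = Bv₀ = ((-6)·4 + (-2)·4 + 1·3; (-3)·4 + (-10)·4 + (-3)·3; (-2)·4 + 7·4 + (-3)·3) = (-29, -61, 11)
w2 = Bw1 = ((-6)·(-29) + (-2)·(-61) + 1·11; (-3)·(-29) + (-10)·(-61) + (-3)·11; (-2)·(-29) + 7·(-61) + (-3)·11) = (307, 664, -402)
w3 = Bw2 = (-3572, -6355, 5240)
Ratio: -6355/664 = -9.5708

-9.5708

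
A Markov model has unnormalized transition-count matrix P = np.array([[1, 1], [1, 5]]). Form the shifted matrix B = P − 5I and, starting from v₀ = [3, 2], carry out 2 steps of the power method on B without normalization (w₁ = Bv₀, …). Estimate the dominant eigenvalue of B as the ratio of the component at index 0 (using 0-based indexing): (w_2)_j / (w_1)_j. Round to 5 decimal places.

-4.30000

B = P − 5I has rows (-4, 1); (1, 0)
w1 = Bv₀ = ((-4)·3 + 1·2; 1·3 + 0·2) = (-10, 3)
w2 = Bw1 = ((-4)·(-10) + 1·3; 1·(-10) + 0·3) = (43, -10)
Ratio: 43/-10 = -4.30000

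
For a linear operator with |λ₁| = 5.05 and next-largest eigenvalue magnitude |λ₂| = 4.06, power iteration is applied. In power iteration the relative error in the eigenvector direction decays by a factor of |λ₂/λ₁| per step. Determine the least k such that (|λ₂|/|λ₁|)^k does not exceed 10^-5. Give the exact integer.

53

|λ₂/λ₁| = 4.06/5.05 = 0.80396
Need k ≥ ln(10^-5) / ln(0.80396) = -11.5129 / -0.2182 ≈ 52.762
Smallest integer k satisfying the bound: 53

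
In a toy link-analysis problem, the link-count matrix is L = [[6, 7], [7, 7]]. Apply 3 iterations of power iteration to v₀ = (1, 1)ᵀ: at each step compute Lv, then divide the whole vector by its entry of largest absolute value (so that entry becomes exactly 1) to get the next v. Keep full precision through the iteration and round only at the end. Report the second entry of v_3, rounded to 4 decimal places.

1.0000

Lv0 = (13.00000, 14.00000); divide by 14.00000 → v1 = (0.92857, 1.00000)
Lv1 = (12.57143, 13.50000); divide by 13.50000 → v2 = (0.93122, 1.00000)
Lv2 = (12.58730, 13.51852); divide by 13.51852 → v3 = (0.93112, 1.00000)
Requested entry of v3: 2555/2555 = 1.0000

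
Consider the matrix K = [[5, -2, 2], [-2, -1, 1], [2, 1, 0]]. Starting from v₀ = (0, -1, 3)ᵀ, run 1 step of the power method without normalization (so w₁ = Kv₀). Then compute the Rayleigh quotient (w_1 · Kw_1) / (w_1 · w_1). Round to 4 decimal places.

w1 = Kv₀ = (5·0 + (-2)·(-1) + 2·3; (-2)·0 + (-1)·(-1) + 1·3; 2·0 + 1·(-1) + 0·3) = (8, 4, -1)
Kw1 = (30, -21, 20)
w1·Kw1 = 8·30 + 4·(-21) + (-1)·20 = 136; w1·w1 = 8·8 + 4·4 + (-1)·(-1) = 81
λ ≈ 136/81 = 1.6790

λ ≈ 1.6790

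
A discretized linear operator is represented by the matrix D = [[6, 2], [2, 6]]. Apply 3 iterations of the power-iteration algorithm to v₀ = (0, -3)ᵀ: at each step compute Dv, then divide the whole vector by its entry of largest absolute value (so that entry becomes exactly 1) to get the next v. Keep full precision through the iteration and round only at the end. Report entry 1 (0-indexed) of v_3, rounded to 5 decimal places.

1.00000

Dv0 = (-6.000000, -18.000000); divide by -18.000000 → v1 = (0.333333, 1.000000)
Dv1 = (4.000000, 6.666667); divide by 6.666667 → v2 = (0.600000, 1.000000)
Dv2 = (5.600000, 7.200000); divide by 7.200000 → v3 = (0.777778, 1.000000)
Requested entry of v3: -864/-864 = 1.00000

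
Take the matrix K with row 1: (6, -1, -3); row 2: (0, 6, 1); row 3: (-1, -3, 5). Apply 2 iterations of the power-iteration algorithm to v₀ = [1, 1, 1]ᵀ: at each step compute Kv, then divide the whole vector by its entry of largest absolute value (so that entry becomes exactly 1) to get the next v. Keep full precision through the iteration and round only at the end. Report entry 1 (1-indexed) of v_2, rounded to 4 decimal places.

0.0465

Kv0 = (2.00000, 7.00000, 1.00000); divide by 7.00000 → v1 = (0.28571, 1.00000, 0.14286)
Kv1 = (0.28571, 6.14286, -2.57143); divide by 6.14286 → v2 = (0.04651, 1.00000, -0.41860)
Requested entry of v2: 2/43 = 0.0465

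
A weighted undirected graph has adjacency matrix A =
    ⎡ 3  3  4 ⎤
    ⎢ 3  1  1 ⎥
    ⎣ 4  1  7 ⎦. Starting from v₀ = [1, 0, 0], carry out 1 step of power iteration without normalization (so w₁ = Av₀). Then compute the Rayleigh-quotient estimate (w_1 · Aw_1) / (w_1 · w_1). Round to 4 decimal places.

9.4706

w1 = Av₀ = (3·1 + 3·0 + 4·0; 3·1 + 1·0 + 1·0; 4·1 + 1·0 + 7·0) = (3, 3, 4)
Aw1 = (34, 16, 43)
w1·Aw1 = 3·34 + 3·16 + 4·43 = 322; w1·w1 = 3·3 + 3·3 + 4·4 = 34
λ ≈ 322/34 = 9.4706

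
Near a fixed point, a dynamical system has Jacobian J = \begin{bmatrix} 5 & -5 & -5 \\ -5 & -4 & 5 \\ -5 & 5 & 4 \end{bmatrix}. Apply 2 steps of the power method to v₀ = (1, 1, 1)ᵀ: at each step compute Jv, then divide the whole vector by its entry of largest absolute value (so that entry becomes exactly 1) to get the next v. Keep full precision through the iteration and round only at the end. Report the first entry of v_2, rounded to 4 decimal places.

Jv0 = (-5.00000, -4.00000, 4.00000); divide by -5.00000 → v1 = (1.00000, 0.80000, -0.80000)
Jv1 = (5.00000, -12.20000, -4.20000); divide by -12.20000 → v2 = (-0.40984, 1.00000, 0.34426)
Requested entry of v2: -25/61 = -0.4098

-0.4098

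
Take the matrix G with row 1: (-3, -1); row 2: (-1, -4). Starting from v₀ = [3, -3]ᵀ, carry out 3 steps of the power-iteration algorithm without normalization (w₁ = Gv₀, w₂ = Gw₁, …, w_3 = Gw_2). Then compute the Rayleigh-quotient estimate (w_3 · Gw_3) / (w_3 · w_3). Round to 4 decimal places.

λ ≈ -4.0533

w1 = Gv₀ = ((-3)·3 + (-1)·(-3); (-1)·3 + (-4)·(-3)) = (-6, 9)
w2 = Gw1 = ((-3)·(-6) + (-1)·9; (-1)·(-6) + (-4)·9) = (9, -30)
w3 = Gw2 = (3, 111)
Gw3 = (-120, -447)
w3·Gw3 = 3·(-120) + 111·(-447) = -49977; w3·w3 = 3·3 + 111·111 = 12330
λ ≈ -49977/12330 = -4.0533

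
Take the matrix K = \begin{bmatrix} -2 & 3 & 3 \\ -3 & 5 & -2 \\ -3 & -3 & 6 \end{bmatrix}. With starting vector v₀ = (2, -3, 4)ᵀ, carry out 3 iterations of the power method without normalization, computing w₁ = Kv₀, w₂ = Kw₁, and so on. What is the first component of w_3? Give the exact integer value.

176

w1 = Kv₀ = ((-2)·2 + 3·(-3) + 3·4; (-3)·2 + 5·(-3) + (-2)·4; (-3)·2 + (-3)·(-3) + 6·4) = (-1, -29, 27)
w2 = Kw1 = ((-2)·(-1) + 3·(-29) + 3·27; (-3)·(-1) + 5·(-29) + (-2)·27; (-3)·(-1) + (-3)·(-29) + 6·27) = (-4, -196, 252)
w3 = Kw2 = (176, -1472, 2112)
The requested component of w3 is 176.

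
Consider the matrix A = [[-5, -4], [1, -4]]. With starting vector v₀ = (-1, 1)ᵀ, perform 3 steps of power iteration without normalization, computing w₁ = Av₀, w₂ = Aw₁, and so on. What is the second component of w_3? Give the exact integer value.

w1 = Av₀ = (1, -5)
w2 = Aw1 = (15, 21)
w3 = Aw2 = (-159, -69)
The requested component of w3 is -69.

-69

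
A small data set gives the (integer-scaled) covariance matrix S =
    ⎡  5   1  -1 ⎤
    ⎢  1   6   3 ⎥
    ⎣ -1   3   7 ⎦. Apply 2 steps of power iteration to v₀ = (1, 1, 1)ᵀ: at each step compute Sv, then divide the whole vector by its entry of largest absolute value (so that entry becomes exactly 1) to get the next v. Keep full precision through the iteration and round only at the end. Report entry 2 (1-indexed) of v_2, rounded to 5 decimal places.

Sv0 = (5.000000, 10.000000, 9.000000); divide by 10.000000 → v1 = (0.500000, 1.000000, 0.900000)
Sv1 = (2.600000, 9.200000, 8.800000); divide by 9.200000 → v2 = (0.282609, 1.000000, 0.956522)
Requested entry of v2: 92/92 = 1.00000

1.00000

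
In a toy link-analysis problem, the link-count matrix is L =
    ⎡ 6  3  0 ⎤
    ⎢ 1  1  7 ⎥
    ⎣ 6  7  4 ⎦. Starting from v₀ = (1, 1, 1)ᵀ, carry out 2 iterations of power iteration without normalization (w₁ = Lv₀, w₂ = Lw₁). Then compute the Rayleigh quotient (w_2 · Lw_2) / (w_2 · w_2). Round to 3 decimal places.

11.488

w1 = Lv₀ = (6·1 + 3·1 + 0·1; 1·1 + 1·1 + 7·1; 6·1 + 7·1 + 4·1) = (9, 9, 17)
w2 = Lw1 = (6·9 + 3·9 + 0·17; 1·9 + 1·9 + 7·17; 6·9 + 7·9 + 4·17) = (81, 137, 185)
Lw2 = (897, 1513, 2185)
w2·Lw2 = 81·897 + 137·1513 + 185·2185 = 684163; w2·w2 = 81·81 + 137·137 + 185·185 = 59555
λ ≈ 684163/59555 = 11.488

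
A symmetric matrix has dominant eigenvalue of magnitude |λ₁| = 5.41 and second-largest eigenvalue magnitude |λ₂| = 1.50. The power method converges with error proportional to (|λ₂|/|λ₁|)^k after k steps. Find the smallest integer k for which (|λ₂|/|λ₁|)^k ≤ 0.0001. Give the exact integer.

8

|λ₂/λ₁| = 1.50/5.41 = 0.27726
Need k ≥ ln(0.0001) / ln(0.27726) = -9.2103 / -1.2828 ≈ 7.180
Smallest integer k satisfying the bound: 8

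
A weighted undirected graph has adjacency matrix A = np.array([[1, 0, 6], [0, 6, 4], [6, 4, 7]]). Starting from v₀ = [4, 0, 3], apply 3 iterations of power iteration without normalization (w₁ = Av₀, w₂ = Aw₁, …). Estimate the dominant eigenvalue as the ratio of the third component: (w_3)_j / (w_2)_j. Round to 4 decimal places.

12.5758

w1 = Av₀ = (1·4 + 0·0 + 6·3; 0·4 + 6·0 + 4·3; 6·4 + 4·0 + 7·3) = (22, 12, 45)
w2 = Aw1 = (1·22 + 0·12 + 6·45; 0·22 + 6·12 + 4·45; 6·22 + 4·12 + 7·45) = (292, 252, 495)
w3 = Aw2 = (3262, 3492, 6225)
Ratio at component: 6225 / 495 = 12.5758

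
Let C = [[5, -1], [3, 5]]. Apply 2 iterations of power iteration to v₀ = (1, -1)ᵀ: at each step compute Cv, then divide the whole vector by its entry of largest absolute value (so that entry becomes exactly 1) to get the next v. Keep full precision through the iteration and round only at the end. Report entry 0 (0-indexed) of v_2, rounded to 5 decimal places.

Cv0 = (6.000000, -2.000000); divide by 6.000000 → v1 = (1.000000, -0.333333)
Cv1 = (5.333333, 1.333333); divide by 5.333333 → v2 = (1.000000, 0.250000)
Requested entry of v2: 32/32 = 1.00000

1.00000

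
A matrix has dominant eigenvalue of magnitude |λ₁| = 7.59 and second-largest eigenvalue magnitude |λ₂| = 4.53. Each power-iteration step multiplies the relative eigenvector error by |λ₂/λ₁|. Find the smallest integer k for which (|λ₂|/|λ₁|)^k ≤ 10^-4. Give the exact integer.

|λ₂/λ₁| = 4.53/7.59 = 0.59684
Need k ≥ ln(10^-4) / ln(0.59684) = -9.2103 / -0.5161 ≈ 17.846
Smallest integer k satisfying the bound: 18

18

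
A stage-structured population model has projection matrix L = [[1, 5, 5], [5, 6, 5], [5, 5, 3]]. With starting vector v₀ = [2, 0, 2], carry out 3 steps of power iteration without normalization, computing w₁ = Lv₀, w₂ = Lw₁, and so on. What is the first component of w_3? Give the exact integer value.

w1 = Lv₀ = (12, 20, 16)
w2 = Lw1 = (192, 260, 208)
w3 = Lw2 = (2532, 3560, 2884)
The requested component of w3 is 2532.

2532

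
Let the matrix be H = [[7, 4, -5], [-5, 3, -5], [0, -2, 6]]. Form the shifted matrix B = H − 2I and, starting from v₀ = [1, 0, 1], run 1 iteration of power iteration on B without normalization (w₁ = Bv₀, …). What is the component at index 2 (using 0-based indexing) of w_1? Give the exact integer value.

B = H − 2I has rows (5, 4, -5); (-5, 1, -5); (0, -2, 4)
w1 = Bv₀ = (5·1 + 4·0 + (-5)·1; (-5)·1 + 1·0 + (-5)·1; 0·1 + (-2)·0 + 4·1) = (0, -10, 4)
Requested component of w1: 4

4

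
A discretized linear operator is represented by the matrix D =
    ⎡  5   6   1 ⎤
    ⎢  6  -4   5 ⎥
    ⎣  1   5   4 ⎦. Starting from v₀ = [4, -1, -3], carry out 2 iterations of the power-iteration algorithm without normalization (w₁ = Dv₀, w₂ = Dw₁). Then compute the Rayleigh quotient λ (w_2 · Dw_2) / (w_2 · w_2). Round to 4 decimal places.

-0.9114

w1 = Dv₀ = (11, 13, -13)
w2 = Dw1 = (120, -51, 24)
Dw2 = (318, 1044, -39)
w2·Dw2 = 120·318 + (-51)·1044 + 24·(-39) = -16020; w2·w2 = 120·120 + (-51)·(-51) + 24·24 = 17577
λ ≈ -16020/17577 = -0.9114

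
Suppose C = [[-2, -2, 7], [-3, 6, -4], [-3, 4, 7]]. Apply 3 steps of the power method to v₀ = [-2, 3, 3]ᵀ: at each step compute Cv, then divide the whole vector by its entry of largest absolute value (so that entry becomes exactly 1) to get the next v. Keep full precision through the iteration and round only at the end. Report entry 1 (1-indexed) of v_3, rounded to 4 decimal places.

Cv0 = (19.00000, 12.00000, 39.00000); divide by 39.00000 → v1 = (0.48718, 0.30769, 1.00000)
Cv1 = (5.41026, -3.61538, 6.76923); divide by 6.76923 → v2 = (0.79924, -0.53409, 1.00000)
Cv2 = (6.46970, -9.60227, 2.46591); divide by -9.60227 → v3 = (-0.67377, 1.00000, -0.25680)
Requested entry of v3: 1708/-2535 = -0.6738

-0.6738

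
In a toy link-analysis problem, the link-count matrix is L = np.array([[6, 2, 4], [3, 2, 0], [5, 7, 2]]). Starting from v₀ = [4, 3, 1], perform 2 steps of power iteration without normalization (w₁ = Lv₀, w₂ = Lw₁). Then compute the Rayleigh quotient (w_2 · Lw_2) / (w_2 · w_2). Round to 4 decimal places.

10.2122

w1 = Lv₀ = (34, 18, 43)
w2 = Lw1 = (412, 138, 382)
Lw2 = (4276, 1512, 3790)
w2·Lw2 = 412·4276 + 138·1512 + 382·3790 = 3418148; w2·w2 = 412·412 + 138·138 + 382·382 = 334712
λ ≈ 3418148/334712 = 10.2122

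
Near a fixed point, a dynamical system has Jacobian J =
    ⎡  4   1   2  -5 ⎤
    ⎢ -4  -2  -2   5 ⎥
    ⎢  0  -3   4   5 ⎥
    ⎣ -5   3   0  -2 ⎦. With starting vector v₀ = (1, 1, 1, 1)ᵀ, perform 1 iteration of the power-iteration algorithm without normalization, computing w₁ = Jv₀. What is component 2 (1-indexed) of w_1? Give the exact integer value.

-3

w1 = Jv₀ = (4·1 + 1·1 + 2·1 + (-5)·1; (-4)·1 + (-2)·1 + (-2)·1 + 5·1; 0·1 + (-3)·1 + 4·1 + 5·1; (-5)·1 + 3·1 + 0·1 + (-2)·1) = (2, -3, 6, -4)
The requested component of w1 is -3.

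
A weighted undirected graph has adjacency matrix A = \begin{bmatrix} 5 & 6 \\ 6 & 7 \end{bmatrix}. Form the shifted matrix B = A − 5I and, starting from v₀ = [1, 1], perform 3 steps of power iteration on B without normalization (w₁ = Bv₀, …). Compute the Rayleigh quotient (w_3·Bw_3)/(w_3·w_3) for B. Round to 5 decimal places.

B = A − 5I has rows (0, 6); (6, 2)
w1 = Bv₀ = (0·1 + 6·1; 6·1 + 2·1) = (6, 8)
w2 = Bw1 = (0·6 + 6·8; 6·6 + 2·8) = (48, 52)
w3 = Bw2 = (312, 392)
Bw3 = (2352, 2656)
w3·Bw3 = 1774976; w3·w3 = 251008; μ ≈ 1774976/251008 = 7.07139

7.07139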